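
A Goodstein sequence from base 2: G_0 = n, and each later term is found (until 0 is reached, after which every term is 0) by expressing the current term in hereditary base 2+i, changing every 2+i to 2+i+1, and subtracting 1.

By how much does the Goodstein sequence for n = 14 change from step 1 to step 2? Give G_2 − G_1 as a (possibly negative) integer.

[0] 14 ≡ 2^(2 + 1) + 2^2 + 2 (base 2). Lift 3: 111. −1: 110.
[1] 110 ≡ 3^(3 + 1) + 3^3 + 2 (base 3). Lift 4: 1282. −1: 1281.

1171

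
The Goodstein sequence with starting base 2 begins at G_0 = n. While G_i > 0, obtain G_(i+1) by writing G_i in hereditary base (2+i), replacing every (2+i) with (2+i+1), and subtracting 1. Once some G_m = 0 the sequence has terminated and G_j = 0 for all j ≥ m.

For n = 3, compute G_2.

3 —HB2→ 2 + 1 —bump→ 3 + 1 = 4 —(−1)→ 3
3 —HB3→ 3 —bump→ 4 = 4 —(−1)→ 3
3 —HB4→ 3 —bump→ 3 = 3 —(−1)→ 2

3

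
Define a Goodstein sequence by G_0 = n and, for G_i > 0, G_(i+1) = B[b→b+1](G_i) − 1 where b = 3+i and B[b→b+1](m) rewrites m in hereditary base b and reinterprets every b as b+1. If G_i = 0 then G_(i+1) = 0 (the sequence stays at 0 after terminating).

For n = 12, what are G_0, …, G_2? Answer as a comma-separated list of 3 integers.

12, 19, 27

[0] 12 ≡ 3^2 + 3 (base 3). Lift 4: 20. −1: 19.
[1] 19 ≡ 4^2 + 3 (base 4). Lift 5: 28. −1: 27.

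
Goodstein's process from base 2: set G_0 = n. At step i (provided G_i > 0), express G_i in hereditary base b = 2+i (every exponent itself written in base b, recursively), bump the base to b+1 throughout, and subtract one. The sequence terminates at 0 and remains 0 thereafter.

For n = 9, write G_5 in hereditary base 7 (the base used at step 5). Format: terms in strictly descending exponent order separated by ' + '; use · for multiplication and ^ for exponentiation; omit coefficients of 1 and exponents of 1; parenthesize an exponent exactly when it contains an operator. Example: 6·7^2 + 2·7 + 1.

i=0: 9 = 2^(2 + 1) + 1 (b=2); 2→3: 3^(3 + 1) + 1 = 82; 82−1 = 81
i=1: 81 = 3^(3 + 1) (b=3); 3→4: 4^(4 + 1) = 1024; 1024−1 = 1023
i=2: 1023 = 3·4^4 + 3·4^3 + 3·4^2 + 3·4 + 3 (b=4); 4→5: 3·5^5 + 3·5^3 + 3·5^2 + 3·5 + 3 = 9843; 9843−1 = 9842
i=3: 9842 = 3·5^5 + 3·5^3 + 3·5^2 + 3·5 + 2 (b=5); 5→6: 3·6^6 + 3·6^3 + 3·6^2 + 3·6 + 2 = 140744; 140744−1 = 140743
i=4: 140743 = 3·6^6 + 3·6^3 + 3·6^2 + 3·6 + 1 (b=6); 6→7: 3·7^7 + 3·7^3 + 3·7^2 + 3·7 + 1 = 2471827; 2471827−1 = 2471826
i=5: 2471826 = 3·7^7 + 3·7^3 + 3·7^2 + 3·7 (b=7); 7→8: 3·8^8 + 3·8^3 + 3·8^2 + 3·8 = 50333400; 50333400−1 = 50333399

3·7^7 + 3·7^3 + 3·7^2 + 3·7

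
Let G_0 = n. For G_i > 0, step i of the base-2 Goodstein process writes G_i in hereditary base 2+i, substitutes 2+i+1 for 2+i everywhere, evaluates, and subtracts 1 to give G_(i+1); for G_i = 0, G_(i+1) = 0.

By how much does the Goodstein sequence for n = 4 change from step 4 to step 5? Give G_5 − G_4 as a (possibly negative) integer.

G_0=4  [base 2] 2^2  →[2↦3]→  3^3 = 27  −1 ⇒ G_1=26
G_1=26  [base 3] 2·3^2 + 2·3 + 2  →[3↦4]→  2·4^2 + 2·4 + 2 = 42  −1 ⇒ G_2=41
G_2=41  [base 4] 2·4^2 + 2·4 + 1  →[4↦5]→  2·5^2 + 2·5 + 1 = 61  −1 ⇒ G_3=60
G_3=60  [base 5] 2·5^2 + 2·5  →[5↦6]→  2·6^2 + 2·6 = 84  −1 ⇒ G_4=83
G_4=83  [base 6] 2·6^2 + 6 + 5  →[6↦7]→  2·7^2 + 7 + 5 = 110  −1 ⇒ G_5=109

26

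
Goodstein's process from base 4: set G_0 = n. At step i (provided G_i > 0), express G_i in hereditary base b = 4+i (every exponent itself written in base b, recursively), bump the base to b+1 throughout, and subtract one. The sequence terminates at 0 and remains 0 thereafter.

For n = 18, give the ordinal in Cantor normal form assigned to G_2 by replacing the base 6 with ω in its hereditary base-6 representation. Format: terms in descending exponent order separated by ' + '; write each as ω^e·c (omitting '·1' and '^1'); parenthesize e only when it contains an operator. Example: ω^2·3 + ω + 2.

base 4: 18 = 4^2 + 2; at 5: 5^2 + 2 = 27; next = 26
base 5: 26 = 5^2 + 1; at 6: 6^2 + 1 = 37; next = 36
base 6: 36 = 6^2; at 7: 7^2 = 49; next = 48

ω^2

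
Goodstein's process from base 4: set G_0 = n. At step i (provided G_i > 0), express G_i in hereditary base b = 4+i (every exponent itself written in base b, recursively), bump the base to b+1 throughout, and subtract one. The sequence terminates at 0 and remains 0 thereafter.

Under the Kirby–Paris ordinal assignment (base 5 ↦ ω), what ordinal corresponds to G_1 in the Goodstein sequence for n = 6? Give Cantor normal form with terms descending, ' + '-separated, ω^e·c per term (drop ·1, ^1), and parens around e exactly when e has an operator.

ω + 1

6 —HB4→ 4 + 2 —bump→ 5 + 2 = 7 —(−1)→ 6
6 —HB5→ 5 + 1 —bump→ 6 + 1 = 7 —(−1)→ 6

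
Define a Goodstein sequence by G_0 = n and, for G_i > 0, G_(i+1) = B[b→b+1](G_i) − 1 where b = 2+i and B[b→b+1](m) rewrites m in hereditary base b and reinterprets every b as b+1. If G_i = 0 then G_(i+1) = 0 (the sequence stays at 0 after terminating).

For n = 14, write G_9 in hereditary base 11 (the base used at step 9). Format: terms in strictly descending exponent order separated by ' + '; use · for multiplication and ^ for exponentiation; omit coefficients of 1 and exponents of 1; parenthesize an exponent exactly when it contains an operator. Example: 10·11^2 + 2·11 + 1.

11^(11 + 1) + 5·11^5 + 5·11^4 + 5·11^3 + 5·11^2 + 5·11

14 —HB2→ 2^(2 + 1) + 2^2 + 2 —bump→ 3^(3 + 1) + 3^3 + 3 = 111 —(−1)→ 110
110 —HB3→ 3^(3 + 1) + 3^3 + 2 —bump→ 4^(4 + 1) + 4^4 + 2 = 1282 —(−1)→ 1281
1281 —HB4→ 4^(4 + 1) + 4^4 + 1 —bump→ 5^(5 + 1) + 5^5 + 1 = 18751 —(−1)→ 18750
18750 —HB5→ 5^(5 + 1) + 5^5 —bump→ 6^(6 + 1) + 6^6 = 326592 —(−1)→ 326591
326591 —HB6→ 6^(6 + 1) + 5·6^5 + 5·6^4 + 5·6^3 + 5·6^2 + 5·6 + 5 —bump→ 7^(7 + 1) + 5·7^5 + 5·7^4 + 5·7^3 + 5·7^2 + 5·7 + 5 = 5862841 —(−1)→ 5862840
5862840 —HB7→ 7^(7 + 1) + 5·7^5 + 5·7^4 + 5·7^3 + 5·7^2 + 5·7 + 4 —bump→ 8^(8 + 1) + 5·8^5 + 5·8^4 + 5·8^3 + 5·8^2 + 5·8 + 4 = 134404972 —(−1)→ 134404971
134404971 —HB8→ 8^(8 + 1) + 5·8^5 + 5·8^4 + 5·8^3 + 5·8^2 + 5·8 + 3 —bump→ 9^(9 + 1) + 5·9^5 + 5·9^4 + 5·9^3 + 5·9^2 + 5·9 + 3 = 3487116549 —(−1)→ 3487116548
3487116548 —HB9→ 9^(9 + 1) + 5·9^5 + 5·9^4 + 5·9^3 + 5·9^2 + 5·9 + 2 —bump→ 10^(10 + 1) + 5·10^5 + 5·10^4 + 5·10^3 + 5·10^2 + 5·10 + 2 = 100000555552 —(−1)→ 100000555551
100000555551 —HB10→ 10^(10 + 1) + 5·10^5 + 5·10^4 + 5·10^3 + 5·10^2 + 5·10 + 1 —bump→ 11^(11 + 1) + 5·11^5 + 5·11^4 + 5·11^3 + 5·11^2 + 5·11 + 1 = 3138429262497 —(−1)→ 3138429262496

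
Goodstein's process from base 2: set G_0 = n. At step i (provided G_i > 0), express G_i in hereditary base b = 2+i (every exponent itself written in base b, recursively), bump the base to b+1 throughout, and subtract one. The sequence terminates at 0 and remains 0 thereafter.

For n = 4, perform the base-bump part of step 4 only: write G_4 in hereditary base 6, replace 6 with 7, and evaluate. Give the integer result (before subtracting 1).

4 —HB2→ 2^2 —bump→ 3^3 = 27 —(−1)→ 26
26 —HB3→ 2·3^2 + 2·3 + 2 —bump→ 2·4^2 + 2·4 + 2 = 42 —(−1)→ 41
41 —HB4→ 2·4^2 + 2·4 + 1 —bump→ 2·5^2 + 2·5 + 1 = 61 —(−1)→ 60
60 —HB5→ 2·5^2 + 2·5 —bump→ 2·6^2 + 2·6 = 84 —(−1)→ 83
83 —HB6→ 2·6^2 + 6 + 5 —bump→ 2·7^2 + 7 + 5 = 110 —(−1)→ 109

110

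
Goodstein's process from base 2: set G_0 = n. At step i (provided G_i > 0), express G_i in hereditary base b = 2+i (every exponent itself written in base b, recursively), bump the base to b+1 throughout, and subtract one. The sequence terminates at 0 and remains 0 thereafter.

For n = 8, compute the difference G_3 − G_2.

i=0: 8 = 2^(2 + 1) (b=2); 2→3: 3^(3 + 1) = 81; 81−1 = 80
i=1: 80 = 2·3^3 + 2·3^2 + 2·3 + 2 (b=3); 3→4: 2·4^4 + 2·4^2 + 2·4 + 2 = 554; 554−1 = 553
i=2: 553 = 2·4^4 + 2·4^2 + 2·4 + 1 (b=4); 4→5: 2·5^5 + 2·5^2 + 2·5 + 1 = 6311; 6311−1 = 6310

5757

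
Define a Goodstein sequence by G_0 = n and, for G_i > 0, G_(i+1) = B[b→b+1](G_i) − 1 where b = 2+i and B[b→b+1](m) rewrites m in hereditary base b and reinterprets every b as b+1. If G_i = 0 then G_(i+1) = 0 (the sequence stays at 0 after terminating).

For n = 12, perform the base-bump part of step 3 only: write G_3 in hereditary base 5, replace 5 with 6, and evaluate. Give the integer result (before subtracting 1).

[0] 12 ≡ 2^(2 + 1) + 2^2 (base 2). Lift 3: 108. −1: 107.
[1] 107 ≡ 3^(3 + 1) + 2·3^2 + 2·3 + 2 (base 3). Lift 4: 1066. −1: 1065.
[2] 1065 ≡ 4^(4 + 1) + 2·4^2 + 2·4 + 1 (base 4). Lift 5: 15686. −1: 15685.
[3] 15685 ≡ 5^(5 + 1) + 2·5^2 + 2·5 (base 5). Lift 6: 280020. −1: 280019.

280020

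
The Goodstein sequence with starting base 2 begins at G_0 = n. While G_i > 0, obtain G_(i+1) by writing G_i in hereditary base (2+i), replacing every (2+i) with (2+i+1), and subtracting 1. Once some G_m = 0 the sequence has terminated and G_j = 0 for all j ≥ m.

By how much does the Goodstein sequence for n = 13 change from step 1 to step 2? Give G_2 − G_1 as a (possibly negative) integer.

step 0: 13 = 2^(2 + 1) + 2^2 + 1; sub 3 for 2: 3^(3 + 1) + 3^3 + 1; = 109; G_1 = 109−1 = 108
step 1: 108 = 3^(3 + 1) + 3^3; sub 4 for 3: 4^(4 + 1) + 4^4; = 1280; G_2 = 1280−1 = 1279

1171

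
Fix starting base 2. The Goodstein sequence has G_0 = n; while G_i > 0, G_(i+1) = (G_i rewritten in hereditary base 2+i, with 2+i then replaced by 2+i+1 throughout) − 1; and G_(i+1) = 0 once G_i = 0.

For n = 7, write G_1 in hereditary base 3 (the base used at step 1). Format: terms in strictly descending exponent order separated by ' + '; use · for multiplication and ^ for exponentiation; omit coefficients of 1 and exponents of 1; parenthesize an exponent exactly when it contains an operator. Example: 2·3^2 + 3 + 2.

G_0=7  [base 2] 2^2 + 2 + 1  →[2↦3]→  3^3 + 3 + 1 = 31  −1 ⇒ G_1=30
G_1=30  [base 3] 3^3 + 3  →[3↦4]→  4^4 + 4 = 260  −1 ⇒ G_2=259

3^3 + 3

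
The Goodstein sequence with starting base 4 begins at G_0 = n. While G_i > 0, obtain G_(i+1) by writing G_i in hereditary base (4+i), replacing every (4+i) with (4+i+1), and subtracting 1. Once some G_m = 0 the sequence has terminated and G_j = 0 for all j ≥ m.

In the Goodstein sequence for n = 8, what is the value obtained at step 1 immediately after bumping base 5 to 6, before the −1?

10

step 0: 8 = 2·4; sub 5 for 4: 2·5; = 10; G_1 = 10−1 = 9
step 1: 9 = 5 + 4; sub 6 for 5: 6 + 4; = 10; G_2 = 10−1 = 9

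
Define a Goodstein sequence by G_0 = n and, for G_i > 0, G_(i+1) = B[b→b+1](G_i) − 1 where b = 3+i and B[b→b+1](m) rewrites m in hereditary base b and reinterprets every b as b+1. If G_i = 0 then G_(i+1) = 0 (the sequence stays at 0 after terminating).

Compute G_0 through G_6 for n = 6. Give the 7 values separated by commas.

6, 7, 7, 7, 7, 7, 6

(0) 6|_3 = 2·3 ↦ 2·4|_4 = 8 ⇒ 7
(1) 7|_4 = 4 + 3 ↦ 5 + 3|_5 = 8 ⇒ 7
(2) 7|_5 = 5 + 2 ↦ 6 + 2|_6 = 8 ⇒ 7
(3) 7|_6 = 6 + 1 ↦ 7 + 1|_7 = 8 ⇒ 7
(4) 7|_7 = 7 ↦ 8|_8 = 8 ⇒ 7
(5) 7|_8 = 7 ↦ 7|_9 = 7 ⇒ 6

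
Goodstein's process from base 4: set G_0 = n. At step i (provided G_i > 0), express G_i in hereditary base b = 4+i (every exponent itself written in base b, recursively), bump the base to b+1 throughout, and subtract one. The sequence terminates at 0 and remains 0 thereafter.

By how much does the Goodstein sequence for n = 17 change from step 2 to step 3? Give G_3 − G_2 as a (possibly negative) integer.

17 —HB4→ 4^2 + 1 —bump→ 5^2 + 1 = 26 —(−1)→ 25
25 —HB5→ 5^2 —bump→ 6^2 = 36 —(−1)→ 35
35 —HB6→ 5·6 + 5 —bump→ 5·7 + 5 = 40 —(−1)→ 39

4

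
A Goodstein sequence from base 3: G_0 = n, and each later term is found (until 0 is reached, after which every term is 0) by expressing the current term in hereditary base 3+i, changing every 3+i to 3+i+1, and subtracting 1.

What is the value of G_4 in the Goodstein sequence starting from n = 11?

G_0=11  [base 3] 3^2 + 2  →[3↦4]→  4^2 + 2 = 18  −1 ⇒ G_1=17
G_1=17  [base 4] 4^2 + 1  →[4↦5]→  5^2 + 1 = 26  −1 ⇒ G_2=25
G_2=25  [base 5] 5^2  →[5↦6]→  6^2 = 36  −1 ⇒ G_3=35
G_3=35  [base 6] 5·6 + 5  →[6↦7]→  5·7 + 5 = 40  −1 ⇒ G_4=39

39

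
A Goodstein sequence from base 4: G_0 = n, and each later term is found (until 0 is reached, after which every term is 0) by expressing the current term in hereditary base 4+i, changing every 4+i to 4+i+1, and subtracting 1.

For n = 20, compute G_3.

G_0=20  [base 4] 4^2 + 4  →[4↦5]→  5^2 + 5 = 30  −1 ⇒ G_1=29
G_1=29  [base 5] 5^2 + 4  →[5↦6]→  6^2 + 4 = 40  −1 ⇒ G_2=39
G_2=39  [base 6] 6^2 + 3  →[6↦7]→  7^2 + 3 = 52  −1 ⇒ G_3=51
G_3=51  [base 7] 7^2 + 2  →[7↦8]→  8^2 + 2 = 66  −1 ⇒ G_4=65

51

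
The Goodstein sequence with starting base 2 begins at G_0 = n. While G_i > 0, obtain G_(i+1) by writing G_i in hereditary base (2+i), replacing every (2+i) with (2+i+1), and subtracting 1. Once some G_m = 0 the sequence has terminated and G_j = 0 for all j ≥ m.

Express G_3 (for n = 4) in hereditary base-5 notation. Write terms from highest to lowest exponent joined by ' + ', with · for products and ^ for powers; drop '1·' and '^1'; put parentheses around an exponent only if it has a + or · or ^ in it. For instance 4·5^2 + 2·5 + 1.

4 —HB2→ 2^2 —bump→ 3^3 = 27 —(−1)→ 26
26 —HB3→ 2·3^2 + 2·3 + 2 —bump→ 2·4^2 + 2·4 + 2 = 42 —(−1)→ 41
41 —HB4→ 2·4^2 + 2·4 + 1 —bump→ 2·5^2 + 2·5 + 1 = 61 —(−1)→ 60
60 —HB5→ 2·5^2 + 2·5 —bump→ 2·6^2 + 2·6 = 84 —(−1)→ 83

2·5^2 + 2·5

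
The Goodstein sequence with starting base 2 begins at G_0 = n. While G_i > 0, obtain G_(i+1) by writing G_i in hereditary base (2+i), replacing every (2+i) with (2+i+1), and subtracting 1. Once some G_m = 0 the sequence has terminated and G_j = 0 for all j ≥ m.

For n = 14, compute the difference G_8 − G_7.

96513439003

i=0: 14 = 2^(2 + 1) + 2^2 + 2 (b=2); 2→3: 3^(3 + 1) + 3^3 + 3 = 111; 111−1 = 110
i=1: 110 = 3^(3 + 1) + 3^3 + 2 (b=3); 3→4: 4^(4 + 1) + 4^4 + 2 = 1282; 1282−1 = 1281
i=2: 1281 = 4^(4 + 1) + 4^4 + 1 (b=4); 4→5: 5^(5 + 1) + 5^5 + 1 = 18751; 18751−1 = 18750
i=3: 18750 = 5^(5 + 1) + 5^5 (b=5); 5→6: 6^(6 + 1) + 6^6 = 326592; 326592−1 = 326591
i=4: 326591 = 6^(6 + 1) + 5·6^5 + 5·6^4 + 5·6^3 + 5·6^2 + 5·6 + 5 (b=6); 6→7: 7^(7 + 1) + 5·7^5 + 5·7^4 + 5·7^3 + 5·7^2 + 5·7 + 5 = 5862841; 5862841−1 = 5862840
i=5: 5862840 = 7^(7 + 1) + 5·7^5 + 5·7^4 + 5·7^3 + 5·7^2 + 5·7 + 4 (b=7); 7→8: 8^(8 + 1) + 5·8^5 + 5·8^4 + 5·8^3 + 5·8^2 + 5·8 + 4 = 134404972; 134404972−1 = 134404971
i=6: 134404971 = 8^(8 + 1) + 5·8^5 + 5·8^4 + 5·8^3 + 5·8^2 + 5·8 + 3 (b=8); 8→9: 9^(9 + 1) + 5·9^5 + 5·9^4 + 5·9^3 + 5·9^2 + 5·9 + 3 = 3487116549; 3487116549−1 = 3487116548
i=7: 3487116548 = 9^(9 + 1) + 5·9^5 + 5·9^4 + 5·9^3 + 5·9^2 + 5·9 + 2 (b=9); 9→10: 10^(10 + 1) + 5·10^5 + 5·10^4 + 5·10^3 + 5·10^2 + 5·10 + 2 = 100000555552; 100000555552−1 = 100000555551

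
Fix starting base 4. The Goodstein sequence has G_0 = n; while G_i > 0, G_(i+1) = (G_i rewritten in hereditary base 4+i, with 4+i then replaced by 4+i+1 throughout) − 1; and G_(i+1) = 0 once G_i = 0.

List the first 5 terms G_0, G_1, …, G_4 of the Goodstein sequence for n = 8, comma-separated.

G_0 = 8. HB_4(8) = 2·4. Bump = 10. G_1 = 9.
G_1 = 9. HB_5(9) = 5 + 4. Bump = 10. G_2 = 9.
G_2 = 9. HB_6(9) = 6 + 3. Bump = 10. G_3 = 9.
G_3 = 9. HB_7(9) = 7 + 2. Bump = 10. G_4 = 9.

8, 9, 9, 9, 9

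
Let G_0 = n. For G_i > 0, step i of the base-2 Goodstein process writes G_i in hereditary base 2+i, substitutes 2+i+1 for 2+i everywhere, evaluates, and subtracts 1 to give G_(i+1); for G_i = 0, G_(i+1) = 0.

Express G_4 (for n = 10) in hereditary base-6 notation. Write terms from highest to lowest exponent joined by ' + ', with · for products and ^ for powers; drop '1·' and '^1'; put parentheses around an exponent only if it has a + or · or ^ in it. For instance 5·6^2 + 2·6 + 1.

5·6^6 + 5·6^5 + 5·6^4 + 5·6^3 + 5·6^2 + 5·6 + 5

step 0: 10 = 2^(2 + 1) + 2; sub 3 for 2: 3^(3 + 1) + 3; = 84; G_1 = 84−1 = 83
step 1: 83 = 3^(3 + 1) + 2; sub 4 for 3: 4^(4 + 1) + 2; = 1026; G_2 = 1026−1 = 1025
step 2: 1025 = 4^(4 + 1) + 1; sub 5 for 4: 5^(5 + 1) + 1; = 15626; G_3 = 15626−1 = 15625
step 3: 15625 = 5^(5 + 1); sub 6 for 5: 6^(6 + 1); = 279936; G_4 = 279936−1 = 279935
step 4: 279935 = 5·6^6 + 5·6^5 + 5·6^4 + 5·6^3 + 5·6^2 + 5·6 + 5; sub 7 for 6: 5·7^7 + 5·7^5 + 5·7^4 + 5·7^3 + 5·7^2 + 5·7 + 5; = 4215755; G_5 = 4215755−1 = 4215754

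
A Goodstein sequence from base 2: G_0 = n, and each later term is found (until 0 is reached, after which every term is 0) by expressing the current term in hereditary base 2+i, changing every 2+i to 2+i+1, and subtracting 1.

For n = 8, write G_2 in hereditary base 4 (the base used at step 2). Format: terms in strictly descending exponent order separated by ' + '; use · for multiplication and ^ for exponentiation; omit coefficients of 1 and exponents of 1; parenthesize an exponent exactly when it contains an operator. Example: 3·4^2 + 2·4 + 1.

2·4^4 + 2·4^2 + 2·4 + 1

8 —HB2→ 2^(2 + 1) —bump→ 3^(3 + 1) = 81 —(−1)→ 80
80 —HB3→ 2·3^3 + 2·3^2 + 2·3 + 2 —bump→ 2·4^4 + 2·4^2 + 2·4 + 2 = 554 —(−1)→ 553
553 —HB4→ 2·4^4 + 2·4^2 + 2·4 + 1 —bump→ 2·5^5 + 2·5^2 + 2·5 + 1 = 6311 —(−1)→ 6310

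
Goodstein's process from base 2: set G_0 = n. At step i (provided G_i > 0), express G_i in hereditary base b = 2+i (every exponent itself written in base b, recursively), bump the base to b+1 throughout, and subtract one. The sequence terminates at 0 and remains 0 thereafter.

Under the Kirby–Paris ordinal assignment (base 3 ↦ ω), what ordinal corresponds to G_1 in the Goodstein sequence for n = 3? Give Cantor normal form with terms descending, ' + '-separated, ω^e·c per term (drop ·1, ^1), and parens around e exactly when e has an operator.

ω

3 —HB2→ 2 + 1 —bump→ 3 + 1 = 4 —(−1)→ 3
3 —HB3→ 3 —bump→ 4 = 4 —(−1)→ 3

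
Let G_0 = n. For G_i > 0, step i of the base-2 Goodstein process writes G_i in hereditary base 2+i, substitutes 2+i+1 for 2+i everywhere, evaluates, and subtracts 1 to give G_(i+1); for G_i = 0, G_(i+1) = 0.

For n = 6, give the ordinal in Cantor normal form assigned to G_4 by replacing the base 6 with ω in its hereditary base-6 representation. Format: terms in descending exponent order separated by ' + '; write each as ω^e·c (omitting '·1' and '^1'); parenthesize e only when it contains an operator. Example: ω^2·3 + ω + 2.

step 0: 6 = 2^2 + 2; sub 3 for 2: 3^3 + 3; = 30; G_1 = 30−1 = 29
step 1: 29 = 3^3 + 2; sub 4 for 3: 4^4 + 2; = 258; G_2 = 258−1 = 257
step 2: 257 = 4^4 + 1; sub 5 for 4: 5^5 + 1; = 3126; G_3 = 3126−1 = 3125
step 3: 3125 = 5^5; sub 6 for 5: 6^6; = 46656; G_4 = 46656−1 = 46655

ω^5·5 + ω^4·5 + ω^3·5 + ω^2·5 + ω·5 + 5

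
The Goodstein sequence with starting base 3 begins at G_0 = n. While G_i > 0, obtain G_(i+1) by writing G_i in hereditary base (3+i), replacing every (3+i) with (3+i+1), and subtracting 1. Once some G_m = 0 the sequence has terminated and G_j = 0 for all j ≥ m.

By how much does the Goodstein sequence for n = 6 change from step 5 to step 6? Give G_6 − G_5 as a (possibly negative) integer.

(0) 6|_3 = 2·3 ↦ 2·4|_4 = 8 ⇒ 7
(1) 7|_4 = 4 + 3 ↦ 5 + 3|_5 = 8 ⇒ 7
(2) 7|_5 = 5 + 2 ↦ 6 + 2|_6 = 8 ⇒ 7
(3) 7|_6 = 6 + 1 ↦ 7 + 1|_7 = 8 ⇒ 7
(4) 7|_7 = 7 ↦ 8|_8 = 8 ⇒ 7
(5) 7|_8 = 7 ↦ 7|_9 = 7 ⇒ 6

-1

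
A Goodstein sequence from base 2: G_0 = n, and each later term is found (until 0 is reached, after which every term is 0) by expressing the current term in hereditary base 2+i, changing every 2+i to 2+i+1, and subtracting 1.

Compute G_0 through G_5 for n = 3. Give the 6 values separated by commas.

3, 3, 3, 2, 1, 0

i=0: 3 = 2 + 1 (b=2); 2→3: 3 + 1 = 4; 4−1 = 3
i=1: 3 = 3 (b=3); 3→4: 4 = 4; 4−1 = 3
i=2: 3 = 3 (b=4); 4→5: 3 = 3; 3−1 = 2
i=3: 2 = 2 (b=5); 5→6: 2 = 2; 2−1 = 1
i=4: 1 = 1 (b=6); 6→7: 1 = 1; 1−1 = 0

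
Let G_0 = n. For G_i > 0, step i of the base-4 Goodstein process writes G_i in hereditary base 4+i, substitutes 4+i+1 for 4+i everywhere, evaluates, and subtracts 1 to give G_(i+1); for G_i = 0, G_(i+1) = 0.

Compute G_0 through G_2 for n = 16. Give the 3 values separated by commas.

16, 24, 27

step 0: 16 = 4^2; sub 5 for 4: 5^2; = 25; G_1 = 25−1 = 24
step 1: 24 = 4·5 + 4; sub 6 for 5: 4·6 + 4; = 28; G_2 = 28−1 = 27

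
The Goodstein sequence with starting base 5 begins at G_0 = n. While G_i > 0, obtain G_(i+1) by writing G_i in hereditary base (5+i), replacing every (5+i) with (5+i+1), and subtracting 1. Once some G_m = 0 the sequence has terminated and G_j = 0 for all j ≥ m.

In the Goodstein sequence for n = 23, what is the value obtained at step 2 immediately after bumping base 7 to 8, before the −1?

G_0=23  [base 5] 4·5 + 3  →[5↦6]→  4·6 + 3 = 27  −1 ⇒ G_1=26
G_1=26  [base 6] 4·6 + 2  →[6↦7]→  4·7 + 2 = 30  −1 ⇒ G_2=29
G_2=29  [base 7] 4·7 + 1  →[7↦8]→  4·8 + 1 = 33  −1 ⇒ G_3=32

33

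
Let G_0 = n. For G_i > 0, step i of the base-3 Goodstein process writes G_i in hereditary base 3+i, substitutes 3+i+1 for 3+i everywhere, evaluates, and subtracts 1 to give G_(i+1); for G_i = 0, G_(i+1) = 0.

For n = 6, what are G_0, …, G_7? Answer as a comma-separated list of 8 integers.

6, 7, 7, 7, 7, 7, 6, 5

i=0: 6 = 2·3 (b=3); 3→4: 2·4 = 8; 8−1 = 7
i=1: 7 = 4 + 3 (b=4); 4→5: 5 + 3 = 8; 8−1 = 7
i=2: 7 = 5 + 2 (b=5); 5→6: 6 + 2 = 8; 8−1 = 7
i=3: 7 = 6 + 1 (b=6); 6→7: 7 + 1 = 8; 8−1 = 7
i=4: 7 = 7 (b=7); 7→8: 8 = 8; 8−1 = 7
i=5: 7 = 7 (b=8); 8→9: 7 = 7; 7−1 = 6
i=6: 6 = 6 (b=9); 9→10: 6 = 6; 6−1 = 5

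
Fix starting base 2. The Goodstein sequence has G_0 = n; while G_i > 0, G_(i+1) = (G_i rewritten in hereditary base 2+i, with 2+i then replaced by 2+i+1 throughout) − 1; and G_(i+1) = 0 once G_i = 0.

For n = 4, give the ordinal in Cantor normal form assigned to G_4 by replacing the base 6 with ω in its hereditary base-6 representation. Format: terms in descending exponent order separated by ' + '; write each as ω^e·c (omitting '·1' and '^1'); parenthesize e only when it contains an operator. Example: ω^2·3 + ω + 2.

step 0: 4 = 2^2; sub 3 for 2: 3^3; = 27; G_1 = 27−1 = 26
step 1: 26 = 2·3^2 + 2·3 + 2; sub 4 for 3: 2·4^2 + 2·4 + 2; = 42; G_2 = 42−1 = 41
step 2: 41 = 2·4^2 + 2·4 + 1; sub 5 for 4: 2·5^2 + 2·5 + 1; = 61; G_3 = 61−1 = 60
step 3: 60 = 2·5^2 + 2·5; sub 6 for 5: 2·6^2 + 2·6; = 84; G_4 = 84−1 = 83
step 4: 83 = 2·6^2 + 6 + 5; sub 7 for 6: 2·7^2 + 7 + 5; = 110; G_5 = 110−1 = 109

ω^2·2 + ω + 5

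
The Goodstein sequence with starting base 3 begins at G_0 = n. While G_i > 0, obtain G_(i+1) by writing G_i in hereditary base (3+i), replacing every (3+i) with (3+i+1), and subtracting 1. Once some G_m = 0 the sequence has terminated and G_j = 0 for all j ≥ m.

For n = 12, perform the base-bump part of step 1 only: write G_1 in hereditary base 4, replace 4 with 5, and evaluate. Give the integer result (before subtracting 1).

28

base 3: 12 = 3^2 + 3; at 4: 4^2 + 4 = 20; next = 19
base 4: 19 = 4^2 + 3; at 5: 5^2 + 3 = 28; next = 27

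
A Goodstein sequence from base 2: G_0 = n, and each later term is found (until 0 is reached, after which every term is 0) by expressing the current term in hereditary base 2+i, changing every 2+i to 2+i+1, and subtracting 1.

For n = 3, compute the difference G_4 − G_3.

-1

G_0 = 3. HB_2(3) = 2 + 1. Bump = 4. G_1 = 3.
G_1 = 3. HB_3(3) = 3. Bump = 4. G_2 = 3.
G_2 = 3. HB_4(3) = 3. Bump = 3. G_3 = 2.
G_3 = 2. HB_5(2) = 2. Bump = 2. G_4 = 1.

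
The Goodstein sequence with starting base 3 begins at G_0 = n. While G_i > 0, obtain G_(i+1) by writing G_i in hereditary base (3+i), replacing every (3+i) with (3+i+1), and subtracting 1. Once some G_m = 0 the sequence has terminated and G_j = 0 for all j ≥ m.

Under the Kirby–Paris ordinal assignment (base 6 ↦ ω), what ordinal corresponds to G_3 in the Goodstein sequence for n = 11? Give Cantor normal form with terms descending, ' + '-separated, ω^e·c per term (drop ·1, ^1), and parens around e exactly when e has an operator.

base 3: 11 = 3^2 + 2; at 4: 4^2 + 2 = 18; next = 17
base 4: 17 = 4^2 + 1; at 5: 5^2 + 1 = 26; next = 25
base 5: 25 = 5^2; at 6: 6^2 = 36; next = 35
base 6: 35 = 5·6 + 5; at 7: 5·7 + 5 = 40; next = 39

ω·5 + 5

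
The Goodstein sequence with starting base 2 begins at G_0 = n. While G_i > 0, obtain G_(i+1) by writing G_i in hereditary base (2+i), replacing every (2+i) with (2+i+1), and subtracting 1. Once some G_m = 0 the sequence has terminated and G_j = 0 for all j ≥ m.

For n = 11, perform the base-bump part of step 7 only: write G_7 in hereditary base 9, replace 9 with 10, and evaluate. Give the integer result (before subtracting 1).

70077777776

[0] 11 ≡ 2^(2 + 1) + 2 + 1 (base 2). Lift 3: 85. −1: 84.
[1] 84 ≡ 3^(3 + 1) + 3 (base 3). Lift 4: 1028. −1: 1027.
[2] 1027 ≡ 4^(4 + 1) + 3 (base 4). Lift 5: 15628. −1: 15627.
[3] 15627 ≡ 5^(5 + 1) + 2 (base 5). Lift 6: 279938. −1: 279937.
[4] 279937 ≡ 6^(6 + 1) + 1 (base 6). Lift 7: 5764802. −1: 5764801.
[5] 5764801 ≡ 7^(7 + 1) (base 7). Lift 8: 134217728. −1: 134217727.
[6] 134217727 ≡ 7·8^8 + 7·8^7 + 7·8^6 + 7·8^5 + 7·8^4 + 7·8^3 + 7·8^2 + 7·8 + 7 (base 8). Lift 9: 2749609303. −1: 2749609302.
[7] 2749609302 ≡ 7·9^9 + 7·9^7 + 7·9^6 + 7·9^5 + 7·9^4 + 7·9^3 + 7·9^2 + 7·9 + 6 (base 9). Lift 10: 70077777776. −1: 70077777775.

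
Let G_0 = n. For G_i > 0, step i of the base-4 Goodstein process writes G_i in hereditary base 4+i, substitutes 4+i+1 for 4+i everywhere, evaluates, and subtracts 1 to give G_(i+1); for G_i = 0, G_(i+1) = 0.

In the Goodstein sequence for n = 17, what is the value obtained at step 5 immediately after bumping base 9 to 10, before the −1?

52

[0] 17 ≡ 4^2 + 1 (base 4). Lift 5: 26. −1: 25.
[1] 25 ≡ 5^2 (base 5). Lift 6: 36. −1: 35.
[2] 35 ≡ 5·6 + 5 (base 6). Lift 7: 40. −1: 39.
[3] 39 ≡ 5·7 + 4 (base 7). Lift 8: 44. −1: 43.
[4] 43 ≡ 5·8 + 3 (base 8). Lift 9: 48. −1: 47.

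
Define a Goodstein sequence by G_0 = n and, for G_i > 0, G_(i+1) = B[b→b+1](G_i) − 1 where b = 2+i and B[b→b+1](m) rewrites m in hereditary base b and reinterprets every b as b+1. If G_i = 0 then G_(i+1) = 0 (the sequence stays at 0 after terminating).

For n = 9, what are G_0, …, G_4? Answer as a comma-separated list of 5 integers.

base 2: 9 = 2^(2 + 1) + 1; at 3: 3^(3 + 1) + 1 = 82; next = 81
base 3: 81 = 3^(3 + 1); at 4: 4^(4 + 1) = 1024; next = 1023
base 4: 1023 = 3·4^4 + 3·4^3 + 3·4^2 + 3·4 + 3; at 5: 3·5^5 + 3·5^3 + 3·5^2 + 3·5 + 3 = 9843; next = 9842
base 5: 9842 = 3·5^5 + 3·5^3 + 3·5^2 + 3·5 + 2; at 6: 3·6^6 + 3·6^3 + 3·6^2 + 3·6 + 2 = 140744; next = 140743

9, 81, 1023, 9842, 140743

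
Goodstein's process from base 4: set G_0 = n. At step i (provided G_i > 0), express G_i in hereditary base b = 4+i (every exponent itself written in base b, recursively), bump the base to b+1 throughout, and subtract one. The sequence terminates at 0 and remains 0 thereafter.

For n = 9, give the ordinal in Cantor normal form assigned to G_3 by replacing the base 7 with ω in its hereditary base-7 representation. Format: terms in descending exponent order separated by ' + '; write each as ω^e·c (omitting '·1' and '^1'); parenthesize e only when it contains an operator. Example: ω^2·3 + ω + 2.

ω + 4

[0] 9 ≡ 2·4 + 1 (base 4). Lift 5: 11. −1: 10.
[1] 10 ≡ 2·5 (base 5). Lift 6: 12. −1: 11.
[2] 11 ≡ 6 + 5 (base 6). Lift 7: 12. −1: 11.
[3] 11 ≡ 7 + 4 (base 7). Lift 8: 12. −1: 11.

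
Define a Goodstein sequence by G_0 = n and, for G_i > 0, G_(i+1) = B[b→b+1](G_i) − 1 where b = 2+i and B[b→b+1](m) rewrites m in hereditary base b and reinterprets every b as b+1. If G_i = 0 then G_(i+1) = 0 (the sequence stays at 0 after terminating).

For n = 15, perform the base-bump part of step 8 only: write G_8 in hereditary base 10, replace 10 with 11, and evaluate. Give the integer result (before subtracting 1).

3138578427935

G_0 = 15. HB_2(15) = 2^(2 + 1) + 2^2 + 2 + 1. Bump = 112. G_1 = 111.
G_1 = 111. HB_3(111) = 3^(3 + 1) + 3^3 + 3. Bump = 1284. G_2 = 1283.
G_2 = 1283. HB_4(1283) = 4^(4 + 1) + 4^4 + 3. Bump = 18753. G_3 = 18752.
G_3 = 18752. HB_5(18752) = 5^(5 + 1) + 5^5 + 2. Bump = 326594. G_4 = 326593.
G_4 = 326593. HB_6(326593) = 6^(6 + 1) + 6^6 + 1. Bump = 6588345. G_5 = 6588344.
G_5 = 6588344. HB_7(6588344) = 7^(7 + 1) + 7^7. Bump = 150994944. G_6 = 150994943.
G_6 = 150994943. HB_8(150994943) = 8^(8 + 1) + 7·8^7 + 7·8^6 + 7·8^5 + 7·8^4 + 7·8^3 + 7·8^2 + 7·8 + 7. Bump = 3524450281. G_7 = 3524450280.
G_7 = 3524450280. HB_9(3524450280) = 9^(9 + 1) + 7·9^7 + 7·9^6 + 7·9^5 + 7·9^4 + 7·9^3 + 7·9^2 + 7·9 + 6. Bump = 100077777776. G_8 = 100077777775.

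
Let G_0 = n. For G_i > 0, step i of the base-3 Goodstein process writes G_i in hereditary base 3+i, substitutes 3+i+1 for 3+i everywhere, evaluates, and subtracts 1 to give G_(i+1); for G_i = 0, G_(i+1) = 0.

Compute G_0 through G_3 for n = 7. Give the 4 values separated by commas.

7, 8, 9, 9

G_0 = 7. HB_3(7) = 2·3 + 1. Bump = 9. G_1 = 8.
G_1 = 8. HB_4(8) = 2·4. Bump = 10. G_2 = 9.
G_2 = 9. HB_5(9) = 5 + 4. Bump = 10. G_3 = 9.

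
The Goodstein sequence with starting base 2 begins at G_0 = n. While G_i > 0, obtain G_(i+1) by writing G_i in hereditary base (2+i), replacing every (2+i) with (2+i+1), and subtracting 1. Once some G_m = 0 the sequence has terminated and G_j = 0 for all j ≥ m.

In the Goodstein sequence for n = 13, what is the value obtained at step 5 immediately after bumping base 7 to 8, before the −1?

134219480

base 2: 13 = 2^(2 + 1) + 2^2 + 1; at 3: 3^(3 + 1) + 3^3 + 1 = 109; next = 108
base 3: 108 = 3^(3 + 1) + 3^3; at 4: 4^(4 + 1) + 4^4 = 1280; next = 1279
base 4: 1279 = 4^(4 + 1) + 3·4^3 + 3·4^2 + 3·4 + 3; at 5: 5^(5 + 1) + 3·5^3 + 3·5^2 + 3·5 + 3 = 16093; next = 16092
base 5: 16092 = 5^(5 + 1) + 3·5^3 + 3·5^2 + 3·5 + 2; at 6: 6^(6 + 1) + 3·6^3 + 3·6^2 + 3·6 + 2 = 280712; next = 280711
base 6: 280711 = 6^(6 + 1) + 3·6^3 + 3·6^2 + 3·6 + 1; at 7: 7^(7 + 1) + 3·7^3 + 3·7^2 + 3·7 + 1 = 5765999; next = 5765998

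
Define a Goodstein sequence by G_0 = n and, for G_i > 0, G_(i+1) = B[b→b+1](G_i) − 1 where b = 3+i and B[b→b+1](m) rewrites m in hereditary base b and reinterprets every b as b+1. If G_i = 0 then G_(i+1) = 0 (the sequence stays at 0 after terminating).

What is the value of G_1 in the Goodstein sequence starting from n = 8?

G_0 = 8. HB_3(8) = 2·3 + 2. Bump = 10. G_1 = 9.
G_1 = 9. HB_4(9) = 2·4 + 1. Bump = 11. G_2 = 10.

9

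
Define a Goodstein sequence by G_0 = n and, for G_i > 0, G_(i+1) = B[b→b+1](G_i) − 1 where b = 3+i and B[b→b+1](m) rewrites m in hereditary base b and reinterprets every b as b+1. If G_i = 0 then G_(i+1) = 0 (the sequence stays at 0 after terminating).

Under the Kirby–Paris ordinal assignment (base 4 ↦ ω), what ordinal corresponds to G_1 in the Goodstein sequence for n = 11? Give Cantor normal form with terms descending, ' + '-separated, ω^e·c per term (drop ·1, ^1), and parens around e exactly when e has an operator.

G_0 = 11. HB_3(11) = 3^2 + 2. Bump = 18. G_1 = 17.
G_1 = 17. HB_4(17) = 4^2 + 1. Bump = 26. G_2 = 25.

ω^2 + 1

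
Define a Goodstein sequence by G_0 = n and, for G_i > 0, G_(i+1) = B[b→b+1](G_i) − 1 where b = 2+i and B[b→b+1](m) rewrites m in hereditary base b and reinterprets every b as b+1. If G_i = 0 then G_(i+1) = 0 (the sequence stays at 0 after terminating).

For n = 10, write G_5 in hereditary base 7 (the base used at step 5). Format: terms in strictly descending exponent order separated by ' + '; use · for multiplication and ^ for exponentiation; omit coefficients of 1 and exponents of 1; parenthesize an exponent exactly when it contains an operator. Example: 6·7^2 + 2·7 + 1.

5·7^7 + 5·7^5 + 5·7^4 + 5·7^3 + 5·7^2 + 5·7 + 4

i=0: 10 = 2^(2 + 1) + 2 (b=2); 2→3: 3^(3 + 1) + 3 = 84; 84−1 = 83
i=1: 83 = 3^(3 + 1) + 2 (b=3); 3→4: 4^(4 + 1) + 2 = 1026; 1026−1 = 1025
i=2: 1025 = 4^(4 + 1) + 1 (b=4); 4→5: 5^(5 + 1) + 1 = 15626; 15626−1 = 15625
i=3: 15625 = 5^(5 + 1) (b=5); 5→6: 6^(6 + 1) = 279936; 279936−1 = 279935
i=4: 279935 = 5·6^6 + 5·6^5 + 5·6^4 + 5·6^3 + 5·6^2 + 5·6 + 5 (b=6); 6→7: 5·7^7 + 5·7^5 + 5·7^4 + 5·7^3 + 5·7^2 + 5·7 + 5 = 4215755; 4215755−1 = 4215754
i=5: 4215754 = 5·7^7 + 5·7^5 + 5·7^4 + 5·7^3 + 5·7^2 + 5·7 + 4 (b=7); 7→8: 5·8^8 + 5·8^5 + 5·8^4 + 5·8^3 + 5·8^2 + 5·8 + 4 = 84073324; 84073324−1 = 84073323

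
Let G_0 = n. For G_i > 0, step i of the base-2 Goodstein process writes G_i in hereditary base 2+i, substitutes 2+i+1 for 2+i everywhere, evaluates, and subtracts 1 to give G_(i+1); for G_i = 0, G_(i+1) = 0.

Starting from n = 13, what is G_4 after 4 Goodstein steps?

step 0: 13 = 2^(2 + 1) + 2^2 + 1; sub 3 for 2: 3^(3 + 1) + 3^3 + 1; = 109; G_1 = 109−1 = 108
step 1: 108 = 3^(3 + 1) + 3^3; sub 4 for 3: 4^(4 + 1) + 4^4; = 1280; G_2 = 1280−1 = 1279
step 2: 1279 = 4^(4 + 1) + 3·4^3 + 3·4^2 + 3·4 + 3; sub 5 for 4: 5^(5 + 1) + 3·5^3 + 3·5^2 + 3·5 + 3; = 16093; G_3 = 16093−1 = 16092
step 3: 16092 = 5^(5 + 1) + 3·5^3 + 3·5^2 + 3·5 + 2; sub 6 for 5: 6^(6 + 1) + 3·6^3 + 3·6^2 + 3·6 + 2; = 280712; G_4 = 280712−1 = 280711

280711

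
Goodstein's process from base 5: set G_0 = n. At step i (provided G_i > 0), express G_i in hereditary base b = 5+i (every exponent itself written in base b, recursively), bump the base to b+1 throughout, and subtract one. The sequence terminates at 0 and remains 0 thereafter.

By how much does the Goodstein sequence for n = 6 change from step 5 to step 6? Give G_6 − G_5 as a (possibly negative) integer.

6 —HB5→ 5 + 1 —bump→ 6 + 1 = 7 —(−1)→ 6
6 —HB6→ 6 —bump→ 7 = 7 —(−1)→ 6
6 —HB7→ 6 —bump→ 6 = 6 —(−1)→ 5
5 —HB8→ 5 —bump→ 5 = 5 —(−1)→ 4
4 —HB9→ 4 —bump→ 4 = 4 —(−1)→ 3
3 —HB10→ 3 —bump→ 3 = 3 —(−1)→ 2

-1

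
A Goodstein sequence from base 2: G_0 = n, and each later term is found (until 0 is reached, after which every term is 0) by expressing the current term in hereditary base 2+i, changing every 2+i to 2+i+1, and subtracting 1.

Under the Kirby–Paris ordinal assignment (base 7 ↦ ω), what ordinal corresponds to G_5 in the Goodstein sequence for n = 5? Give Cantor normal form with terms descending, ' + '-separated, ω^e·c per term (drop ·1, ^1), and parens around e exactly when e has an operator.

ω^3·3 + ω^2·3 + ω·3

[0] 5 ≡ 2^2 + 1 (base 2). Lift 3: 28. −1: 27.
[1] 27 ≡ 3^3 (base 3). Lift 4: 256. −1: 255.
[2] 255 ≡ 3·4^3 + 3·4^2 + 3·4 + 3 (base 4). Lift 5: 468. −1: 467.
[3] 467 ≡ 3·5^3 + 3·5^2 + 3·5 + 2 (base 5). Lift 6: 776. −1: 775.
[4] 775 ≡ 3·6^3 + 3·6^2 + 3·6 + 1 (base 6). Lift 7: 1198. −1: 1197.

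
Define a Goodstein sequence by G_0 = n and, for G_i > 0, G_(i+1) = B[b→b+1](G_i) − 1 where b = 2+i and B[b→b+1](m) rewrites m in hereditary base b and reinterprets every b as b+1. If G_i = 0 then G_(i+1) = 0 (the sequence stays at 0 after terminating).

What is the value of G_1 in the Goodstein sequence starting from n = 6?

29

step 0: 6 = 2^2 + 2; sub 3 for 2: 3^3 + 3; = 30; G_1 = 30−1 = 29
step 1: 29 = 3^3 + 2; sub 4 for 3: 4^4 + 2; = 258; G_2 = 258−1 = 257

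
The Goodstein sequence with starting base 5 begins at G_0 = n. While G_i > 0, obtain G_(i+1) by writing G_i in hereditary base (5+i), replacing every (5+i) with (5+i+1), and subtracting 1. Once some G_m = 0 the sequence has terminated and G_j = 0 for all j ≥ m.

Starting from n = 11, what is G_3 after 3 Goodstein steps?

base 5: 11 = 2·5 + 1; at 6: 2·6 + 1 = 13; next = 12
base 6: 12 = 2·6; at 7: 2·7 = 14; next = 13
base 7: 13 = 7 + 6; at 8: 8 + 6 = 14; next = 13
base 8: 13 = 8 + 5; at 9: 9 + 5 = 14; next = 13

13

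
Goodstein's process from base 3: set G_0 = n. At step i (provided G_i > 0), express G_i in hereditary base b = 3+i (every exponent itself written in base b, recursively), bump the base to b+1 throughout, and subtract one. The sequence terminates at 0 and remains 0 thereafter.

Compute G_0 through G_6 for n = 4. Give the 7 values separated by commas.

(0) 4|_3 = 3 + 1 ↦ 4 + 1|_4 = 5 ⇒ 4
(1) 4|_4 = 4 ↦ 5|_5 = 5 ⇒ 4
(2) 4|_5 = 4 ↦ 4|_6 = 4 ⇒ 3
(3) 3|_6 = 3 ↦ 3|_7 = 3 ⇒ 2
(4) 2|_7 = 2 ↦ 2|_8 = 2 ⇒ 1
(5) 1|_8 = 1 ↦ 1|_9 = 1 ⇒ 0

4, 4, 4, 3, 2, 1, 0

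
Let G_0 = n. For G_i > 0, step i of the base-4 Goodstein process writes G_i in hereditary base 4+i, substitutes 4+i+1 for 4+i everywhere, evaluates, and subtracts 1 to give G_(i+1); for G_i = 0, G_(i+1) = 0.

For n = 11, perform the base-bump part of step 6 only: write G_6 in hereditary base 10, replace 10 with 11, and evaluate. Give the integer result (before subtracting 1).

16

G_0=11  [base 4] 2·4 + 3  →[4↦5]→  2·5 + 3 = 13  −1 ⇒ G_1=12
G_1=12  [base 5] 2·5 + 2  →[5↦6]→  2·6 + 2 = 14  −1 ⇒ G_2=13
G_2=13  [base 6] 2·6 + 1  →[6↦7]→  2·7 + 1 = 15  −1 ⇒ G_3=14
G_3=14  [base 7] 2·7  →[7↦8]→  2·8 = 16  −1 ⇒ G_4=15
G_4=15  [base 8] 8 + 7  →[8↦9]→  9 + 7 = 16  −1 ⇒ G_5=15
G_5=15  [base 9] 9 + 6  →[9↦10]→  10 + 6 = 16  −1 ⇒ G_6=15
G_6=15  [base 10] 10 + 5  →[10↦11]→  11 + 5 = 16  −1 ⇒ G_7=15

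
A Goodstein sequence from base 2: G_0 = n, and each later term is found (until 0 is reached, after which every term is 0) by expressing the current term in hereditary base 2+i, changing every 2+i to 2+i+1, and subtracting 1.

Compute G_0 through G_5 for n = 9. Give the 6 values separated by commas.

(0) 9|_2 = 2^(2 + 1) + 1 ↦ 3^(3 + 1) + 1|_3 = 82 ⇒ 81
(1) 81|_3 = 3^(3 + 1) ↦ 4^(4 + 1)|_4 = 1024 ⇒ 1023
(2) 1023|_4 = 3·4^4 + 3·4^3 + 3·4^2 + 3·4 + 3 ↦ 3·5^5 + 3·5^3 + 3·5^2 + 3·5 + 3|_5 = 9843 ⇒ 9842
(3) 9842|_5 = 3·5^5 + 3·5^3 + 3·5^2 + 3·5 + 2 ↦ 3·6^6 + 3·6^3 + 3·6^2 + 3·6 + 2|_6 = 140744 ⇒ 140743
(4) 140743|_6 = 3·6^6 + 3·6^3 + 3·6^2 + 3·6 + 1 ↦ 3·7^7 + 3·7^3 + 3·7^2 + 3·7 + 1|_7 = 2471827 ⇒ 2471826

9, 81, 1023, 9842, 140743, 2471826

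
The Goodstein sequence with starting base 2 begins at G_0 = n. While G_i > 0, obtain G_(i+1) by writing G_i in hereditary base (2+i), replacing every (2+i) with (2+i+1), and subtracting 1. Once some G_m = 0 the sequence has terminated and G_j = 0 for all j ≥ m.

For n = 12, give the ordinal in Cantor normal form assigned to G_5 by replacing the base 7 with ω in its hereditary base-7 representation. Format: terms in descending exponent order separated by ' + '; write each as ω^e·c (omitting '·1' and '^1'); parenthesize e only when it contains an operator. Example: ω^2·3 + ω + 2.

ω^(ω + 1) + ω^2·2 + ω + 4

(0) 12|_2 = 2^(2 + 1) + 2^2 ↦ 3^(3 + 1) + 3^3|_3 = 108 ⇒ 107
(1) 107|_3 = 3^(3 + 1) + 2·3^2 + 2·3 + 2 ↦ 4^(4 + 1) + 2·4^2 + 2·4 + 2|_4 = 1066 ⇒ 1065
(2) 1065|_4 = 4^(4 + 1) + 2·4^2 + 2·4 + 1 ↦ 5^(5 + 1) + 2·5^2 + 2·5 + 1|_5 = 15686 ⇒ 15685
(3) 15685|_5 = 5^(5 + 1) + 2·5^2 + 2·5 ↦ 6^(6 + 1) + 2·6^2 + 2·6|_6 = 280020 ⇒ 280019
(4) 280019|_6 = 6^(6 + 1) + 2·6^2 + 6 + 5 ↦ 7^(7 + 1) + 2·7^2 + 7 + 5|_7 = 5764911 ⇒ 5764910
(5) 5764910|_7 = 7^(7 + 1) + 2·7^2 + 7 + 4 ↦ 8^(8 + 1) + 2·8^2 + 8 + 4|_8 = 134217868 ⇒ 134217867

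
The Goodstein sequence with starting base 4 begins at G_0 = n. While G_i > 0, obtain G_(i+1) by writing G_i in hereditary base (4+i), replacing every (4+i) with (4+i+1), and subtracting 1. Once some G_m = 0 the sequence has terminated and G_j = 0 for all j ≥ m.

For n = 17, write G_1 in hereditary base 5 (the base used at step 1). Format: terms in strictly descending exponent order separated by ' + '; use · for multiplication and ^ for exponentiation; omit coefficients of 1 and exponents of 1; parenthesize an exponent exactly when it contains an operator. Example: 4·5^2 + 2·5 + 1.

5^2

i=0: 17 = 4^2 + 1 (b=4); 4→5: 5^2 + 1 = 26; 26−1 = 25
i=1: 25 = 5^2 (b=5); 5→6: 6^2 = 36; 36−1 = 35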